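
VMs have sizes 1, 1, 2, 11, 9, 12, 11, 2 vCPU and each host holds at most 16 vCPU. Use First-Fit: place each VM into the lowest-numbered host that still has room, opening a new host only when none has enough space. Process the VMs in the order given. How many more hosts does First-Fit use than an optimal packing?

First-Fit: [1,1,2,11] [9,2] [12] [11] → 4 hosts.
Total size 49 vCPU; any packing needs at least ⌈49/16⌉ = 4 hosts.
So 4 is already optimal.

0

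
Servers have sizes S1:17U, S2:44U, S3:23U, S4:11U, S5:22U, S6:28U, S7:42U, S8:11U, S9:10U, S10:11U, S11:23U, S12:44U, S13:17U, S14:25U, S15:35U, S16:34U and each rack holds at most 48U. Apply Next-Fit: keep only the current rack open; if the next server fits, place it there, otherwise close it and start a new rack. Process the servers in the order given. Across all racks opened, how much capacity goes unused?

S1 (17U) → rack 1 (remaining 31U)
S2 (44U) → rack 2 (remaining 4U)
S3 (23U) → rack 3 (remaining 25U)
S4 (11U) → rack 3 (remaining 14U)
S5 (22U) → rack 4 (remaining 26U)
S6 (28U) → rack 5 (remaining 20U)
S7 (42U) → rack 6 (remaining 6U)
S8 (11U) → rack 7 (remaining 37U)
S9 (10U) → rack 7 (remaining 27U)
S10 (11U) → rack 7 (remaining 16U)
S11 (23U) → rack 8 (remaining 25U)
S12 (44U) → rack 9 (remaining 4U)
S13 (17U) → rack 10 (remaining 31U)
S14 (25U) → rack 10 (remaining 6U)
S15 (35U) → rack 11 (remaining 13U)
S16 (34U) → rack 12 (remaining 14U)
12 racks × 48U = 576U; used 397U; unused 179U.

179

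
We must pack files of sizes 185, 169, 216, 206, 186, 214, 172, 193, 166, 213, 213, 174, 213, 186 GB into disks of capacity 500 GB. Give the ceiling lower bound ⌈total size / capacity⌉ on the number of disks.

6 disks

Total size = 185 + 169 + 216 + 206 + 186 + 214 + 172 + 193 + 166 + 213 + 213 + 174 + 213 + 186 = 2706 GB.
⌈2706 / 500⌉ = 6.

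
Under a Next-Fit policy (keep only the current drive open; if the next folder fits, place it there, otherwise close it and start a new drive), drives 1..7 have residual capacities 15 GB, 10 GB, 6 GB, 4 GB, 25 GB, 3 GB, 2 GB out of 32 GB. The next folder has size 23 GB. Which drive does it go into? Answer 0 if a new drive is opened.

Next-Fit only looks at drive 7, which has 2 GB free.
23 GB does not fit, so a new drive is opened.

0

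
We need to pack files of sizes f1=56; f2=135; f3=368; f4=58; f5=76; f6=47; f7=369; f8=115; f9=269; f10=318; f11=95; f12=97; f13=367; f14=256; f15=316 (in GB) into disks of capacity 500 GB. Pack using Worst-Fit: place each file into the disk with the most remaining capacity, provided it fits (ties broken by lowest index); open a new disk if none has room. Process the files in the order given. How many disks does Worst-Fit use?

8 disks

disk 1: place f1 (56 GB), 444 GB left
disk 1: place f2 (135 GB), 309 GB left
disk 2: place f3 (368 GB), 132 GB left
disk 1: place f4 (58 GB), 251 GB left
disk 1: place f5 (76 GB), 175 GB left
disk 1: place f6 (47 GB), 128 GB left
disk 3: place f7 (369 GB), 131 GB left
disk 2: place f8 (115 GB), 17 GB left
disk 4: place f9 (269 GB), 231 GB left
disk 5: place f10 (318 GB), 182 GB left
disk 4: place f11 (95 GB), 136 GB left
disk 5: place f12 (97 GB), 85 GB left
disk 6: place f13 (367 GB), 133 GB left
disk 7: place f14 (256 GB), 244 GB left
disk 8: place f15 (316 GB), 184 GB left
Final disks: [56,135,58,76,47] [368,115] [369] [269,95] [318,97] [367] [256] [316].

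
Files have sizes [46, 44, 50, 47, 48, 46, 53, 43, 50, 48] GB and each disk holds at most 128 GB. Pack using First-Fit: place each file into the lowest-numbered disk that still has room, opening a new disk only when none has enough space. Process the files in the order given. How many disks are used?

Put 46 GB in disk 1; 82 GB remain.
Put 44 GB in disk 1; 38 GB remain.
Put 50 GB in disk 2; 78 GB remain.
Put 47 GB in disk 2; 31 GB remain.
Put 48 GB in disk 3; 80 GB remain.
Put 46 GB in disk 3; 34 GB remain.
Put 53 GB in disk 4; 75 GB remain.
Put 43 GB in disk 4; 32 GB remain.
Put 50 GB in disk 5; 78 GB remain.
Put 48 GB in disk 5; 30 GB remain.
Final disks: [46,44] [50,47] [48,46] [53,43] [50,48].

5 disks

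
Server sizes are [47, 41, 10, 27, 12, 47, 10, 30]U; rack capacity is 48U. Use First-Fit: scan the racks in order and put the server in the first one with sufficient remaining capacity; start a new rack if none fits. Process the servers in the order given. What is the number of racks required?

rack 1: place 47U, 1U left
rack 2: place 41U, 7U left
rack 3: place 10U, 38U left
rack 3: place 27U, 11U left
rack 4: place 12U, 36U left
rack 5: place 47U, 1U left
rack 3: place 10U, 1U left
rack 4: place 30U, 6U left
Final racks: [47] [41] [10,27,10] [12,30] [47].

5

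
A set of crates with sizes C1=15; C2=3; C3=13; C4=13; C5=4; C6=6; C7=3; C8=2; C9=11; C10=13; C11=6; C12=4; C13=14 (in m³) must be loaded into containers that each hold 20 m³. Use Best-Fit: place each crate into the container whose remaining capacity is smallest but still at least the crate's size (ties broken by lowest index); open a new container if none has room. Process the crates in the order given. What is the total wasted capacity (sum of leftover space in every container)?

container 1: place C1 (15 m³), 5 m³ left
container 1: place C2 (3 m³), 2 m³ left
container 2: place C3 (13 m³), 7 m³ left
container 3: place C4 (13 m³), 7 m³ left
container 2: place C5 (4 m³), 3 m³ left
container 3: place C6 (6 m³), 1 m³ left
container 2: place C7 (3 m³), 0 m³ left
container 1: place C8 (2 m³), 0 m³ left
container 4: place C9 (11 m³), 9 m³ left
container 5: place C10 (13 m³), 7 m³ left
container 5: place C11 (6 m³), 1 m³ left
container 4: place C12 (4 m³), 5 m³ left
container 6: place C13 (14 m³), 6 m³ left
6 containers × 20 m³ = 120 m³; used 107 m³; unused 13 m³.

13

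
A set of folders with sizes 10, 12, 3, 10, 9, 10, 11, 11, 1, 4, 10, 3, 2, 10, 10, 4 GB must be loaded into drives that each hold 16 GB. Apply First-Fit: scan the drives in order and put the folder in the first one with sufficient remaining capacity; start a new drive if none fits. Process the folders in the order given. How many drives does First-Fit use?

10

10 GB → drive 1 (remaining 6 GB)
12 GB → drive 2 (remaining 4 GB)
3 GB → drive 1 (remaining 3 GB)
10 GB → drive 3 (remaining 6 GB)
9 GB → drive 4 (remaining 7 GB)
10 GB → drive 5 (remaining 6 GB)
11 GB → drive 6 (remaining 5 GB)
11 GB → drive 7 (remaining 5 GB)
1 GB → drive 1 (remaining 2 GB)
4 GB → drive 2 (remaining 0 GB)
10 GB → drive 8 (remaining 6 GB)
3 GB → drive 3 (remaining 3 GB)
2 GB → drive 1 (remaining 0 GB)
10 GB → drive 9 (remaining 6 GB)
10 GB → drive 10 (remaining 6 GB)
4 GB → drive 4 (remaining 3 GB)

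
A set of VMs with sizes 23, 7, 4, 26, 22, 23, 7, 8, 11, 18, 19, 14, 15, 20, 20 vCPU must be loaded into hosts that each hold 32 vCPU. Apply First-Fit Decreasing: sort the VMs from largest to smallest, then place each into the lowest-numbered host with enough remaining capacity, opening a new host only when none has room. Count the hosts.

9 hosts

Sorted descending: 26, 23, 23, 22, 20, 20, 19, 18, 15, 14, 11, 8, 7, 7, 4.
Put 26 vCPU in host 1; 6 vCPU remain.
Put 23 vCPU in host 2; 9 vCPU remain.
Put 23 vCPU in host 3; 9 vCPU remain.
Put 22 vCPU in host 4; 10 vCPU remain.
Put 20 vCPU in host 5; 12 vCPU remain.
Put 20 vCPU in host 6; 12 vCPU remain.
Put 19 vCPU in host 7; 13 vCPU remain.
Put 18 vCPU in host 8; 14 vCPU remain.
Put 15 vCPU in host 9; 17 vCPU remain.
Put 14 vCPU in host 8; 0 vCPU remain.
Put 11 vCPU in host 5; 1 vCPU remain.
Put 8 vCPU in host 2; 1 vCPU remain.
Put 7 vCPU in host 3; 2 vCPU remain.
Put 7 vCPU in host 4; 3 vCPU remain.
Put 4 vCPU in host 1; 2 vCPU remain.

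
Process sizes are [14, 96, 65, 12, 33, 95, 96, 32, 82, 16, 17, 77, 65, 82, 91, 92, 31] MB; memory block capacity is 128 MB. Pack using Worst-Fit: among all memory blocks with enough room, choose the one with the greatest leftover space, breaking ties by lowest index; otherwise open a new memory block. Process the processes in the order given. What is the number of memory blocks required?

10 memory blocks

memory block 1: place 14 MB, 114 MB left
memory block 1: place 96 MB, 18 MB left
memory block 2: place 65 MB, 63 MB left
memory block 2: place 12 MB, 51 MB left
memory block 2: place 33 MB, 18 MB left
memory block 3: place 95 MB, 33 MB left
memory block 4: place 96 MB, 32 MB left
memory block 3: place 32 MB, 1 MB left
memory block 5: place 82 MB, 46 MB left
memory block 5: place 16 MB, 30 MB left
memory block 4: place 17 MB, 15 MB left
memory block 6: place 77 MB, 51 MB left
memory block 7: place 65 MB, 63 MB left
memory block 8: place 82 MB, 46 MB left
memory block 9: place 91 MB, 37 MB left
memory block 10: place 92 MB, 36 MB left
memory block 7: place 31 MB, 32 MB left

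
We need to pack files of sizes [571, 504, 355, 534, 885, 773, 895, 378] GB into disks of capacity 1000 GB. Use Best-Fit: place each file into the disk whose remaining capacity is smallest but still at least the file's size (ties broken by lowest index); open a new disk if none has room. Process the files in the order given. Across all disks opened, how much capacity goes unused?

571 GB → disk 1 (remaining 429 GB)
504 GB → disk 2 (remaining 496 GB)
355 GB → disk 1 (remaining 74 GB)
534 GB → disk 3 (remaining 466 GB)
885 GB → disk 4 (remaining 115 GB)
773 GB → disk 5 (remaining 227 GB)
895 GB → disk 6 (remaining 105 GB)
378 GB → disk 3 (remaining 88 GB)
6 disks × 1000 GB = 6000 GB; used 4895 GB; unused 1105 GB.

1105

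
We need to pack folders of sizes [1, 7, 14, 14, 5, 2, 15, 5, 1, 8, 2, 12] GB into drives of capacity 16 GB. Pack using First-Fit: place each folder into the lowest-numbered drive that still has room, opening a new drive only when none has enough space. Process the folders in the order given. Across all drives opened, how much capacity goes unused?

1 GB → drive 1 (remaining 15 GB)
7 GB → drive 1 (remaining 8 GB)
14 GB → drive 2 (remaining 2 GB)
14 GB → drive 3 (remaining 2 GB)
5 GB → drive 1 (remaining 3 GB)
2 GB → drive 1 (remaining 1 GB)
15 GB → drive 4 (remaining 1 GB)
5 GB → drive 5 (remaining 11 GB)
1 GB → drive 1 (remaining 0 GB)
8 GB → drive 5 (remaining 3 GB)
2 GB → drive 2 (remaining 0 GB)
12 GB → drive 6 (remaining 4 GB)
6 drives × 16 GB = 96 GB; used 86 GB; unused 10 GB.

10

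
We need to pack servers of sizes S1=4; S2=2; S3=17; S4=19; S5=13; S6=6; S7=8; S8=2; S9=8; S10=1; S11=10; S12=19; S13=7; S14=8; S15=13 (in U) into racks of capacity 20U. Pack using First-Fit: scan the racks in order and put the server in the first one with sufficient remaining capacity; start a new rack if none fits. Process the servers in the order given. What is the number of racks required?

8

S1 (4U) → rack 1 (remaining 16U)
S2 (2U) → rack 1 (remaining 14U)
S3 (17U) → rack 2 (remaining 3U)
S4 (19U) → rack 3 (remaining 1U)
S5 (13U) → rack 1 (remaining 1U)
S6 (6U) → rack 4 (remaining 14U)
S7 (8U) → rack 4 (remaining 6U)
S8 (2U) → rack 2 (remaining 1U)
S9 (8U) → rack 5 (remaining 12U)
S10 (1U) → rack 1 (remaining 0U)
S11 (10U) → rack 5 (remaining 2U)
S12 (19U) → rack 6 (remaining 1U)
S13 (7U) → rack 7 (remaining 13U)
S14 (8U) → rack 7 (remaining 5U)
S15 (13U) → rack 8 (remaining 7U)
Final racks: [4,2,13,1] [17,2] [19] [6,8] [8,10] [19] [7,8] [13].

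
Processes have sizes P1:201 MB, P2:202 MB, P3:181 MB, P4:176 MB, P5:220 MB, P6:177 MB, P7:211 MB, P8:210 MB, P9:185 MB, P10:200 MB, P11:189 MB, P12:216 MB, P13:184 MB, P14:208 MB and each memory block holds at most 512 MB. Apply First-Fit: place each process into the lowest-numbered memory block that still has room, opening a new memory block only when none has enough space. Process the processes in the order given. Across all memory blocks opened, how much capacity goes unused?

Put P1 (201 MB) in memory block 1; 311 MB remain.
Put P2 (202 MB) in memory block 1; 109 MB remain.
Put P3 (181 MB) in memory block 2; 331 MB remain.
Put P4 (176 MB) in memory block 2; 155 MB remain.
Put P5 (220 MB) in memory block 3; 292 MB remain.
Put P6 (177 MB) in memory block 3; 115 MB remain.
Put P7 (211 MB) in memory block 4; 301 MB remain.
Put P8 (210 MB) in memory block 4; 91 MB remain.
Put P9 (185 MB) in memory block 5; 327 MB remain.
Put P10 (200 MB) in memory block 5; 127 MB remain.
Put P11 (189 MB) in memory block 6; 323 MB remain.
Put P12 (216 MB) in memory block 6; 107 MB remain.
Put P13 (184 MB) in memory block 7; 328 MB remain.
Put P14 (208 MB) in memory block 7; 120 MB remain.
7 memory blocks × 512 MB = 3584 MB; used 2760 MB; unused 824 MB.

824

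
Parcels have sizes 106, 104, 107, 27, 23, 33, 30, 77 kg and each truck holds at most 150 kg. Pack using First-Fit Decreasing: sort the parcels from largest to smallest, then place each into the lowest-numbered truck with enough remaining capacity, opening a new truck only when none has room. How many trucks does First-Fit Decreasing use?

4

Sorted descending: 107, 106, 104, 77, 33, 30, 27, 23.
truck 1: place 107 kg, 43 kg left
truck 2: place 106 kg, 44 kg left
truck 3: place 104 kg, 46 kg left
truck 4: place 77 kg, 73 kg left
truck 1: place 33 kg, 10 kg left
truck 2: place 30 kg, 14 kg left
truck 3: place 27 kg, 19 kg left
truck 4: place 23 kg, 50 kg left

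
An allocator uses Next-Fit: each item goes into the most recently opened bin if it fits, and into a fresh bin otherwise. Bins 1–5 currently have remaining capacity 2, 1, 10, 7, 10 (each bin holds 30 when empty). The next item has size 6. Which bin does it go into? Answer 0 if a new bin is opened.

Next-Fit only looks at bin 5, which has 10 free.
6 fits there.

5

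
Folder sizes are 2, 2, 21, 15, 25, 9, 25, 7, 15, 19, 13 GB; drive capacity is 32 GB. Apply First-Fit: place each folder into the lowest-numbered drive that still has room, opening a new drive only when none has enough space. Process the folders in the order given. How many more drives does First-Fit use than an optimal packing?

1

First-Fit: [2,2,21,7] [15,9] [25] [25] [15,13] [19] → 6 drives.
Total size 153 GB; any packing needs at least ⌈153/32⌉ = 5 drives.
An optimal packing achieves that bound: [25,7] [25,2,2] [21,9] [19,13] [15,15] → 5 drives.
Excess: 6 − 5 = 1.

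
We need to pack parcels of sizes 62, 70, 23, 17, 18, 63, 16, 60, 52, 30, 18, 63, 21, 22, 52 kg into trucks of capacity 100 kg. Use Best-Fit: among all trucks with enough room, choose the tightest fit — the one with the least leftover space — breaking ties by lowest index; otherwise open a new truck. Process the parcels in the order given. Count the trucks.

Put 62 kg in truck 1; 38 kg remain.
Put 70 kg in truck 2; 30 kg remain.
Put 23 kg in truck 2; 7 kg remain.
Put 17 kg in truck 1; 21 kg remain.
Put 18 kg in truck 1; 3 kg remain.
Put 63 kg in truck 3; 37 kg remain.
Put 16 kg in truck 3; 21 kg remain.
Put 60 kg in truck 4; 40 kg remain.
Put 52 kg in truck 5; 48 kg remain.
Put 30 kg in truck 4; 10 kg remain.
Put 18 kg in truck 3; 3 kg remain.
Put 63 kg in truck 6; 37 kg remain.
Put 21 kg in truck 6; 16 kg remain.
Put 22 kg in truck 5; 26 kg remain.
Put 52 kg in truck 7; 48 kg remain.

7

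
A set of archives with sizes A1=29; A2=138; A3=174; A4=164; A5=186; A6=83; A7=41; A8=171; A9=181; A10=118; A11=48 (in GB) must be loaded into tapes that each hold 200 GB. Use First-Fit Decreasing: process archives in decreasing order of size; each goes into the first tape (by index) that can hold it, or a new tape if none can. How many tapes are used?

Sorted descending: 186, 181, 174, 171, 164, 138, 118, 83, 48, 41, 29.
Put 186 GB in tape 1; 14 GB remain.
Put 181 GB in tape 2; 19 GB remain.
Put 174 GB in tape 3; 26 GB remain.
Put 171 GB in tape 4; 29 GB remain.
Put 164 GB in tape 5; 36 GB remain.
Put 138 GB in tape 6; 62 GB remain.
Put 118 GB in tape 7; 82 GB remain.
Put 83 GB in tape 8; 117 GB remain.
Put 48 GB in tape 6; 14 GB remain.
Put 41 GB in tape 7; 41 GB remain.
Put 29 GB in tape 4; 0 GB remain.

8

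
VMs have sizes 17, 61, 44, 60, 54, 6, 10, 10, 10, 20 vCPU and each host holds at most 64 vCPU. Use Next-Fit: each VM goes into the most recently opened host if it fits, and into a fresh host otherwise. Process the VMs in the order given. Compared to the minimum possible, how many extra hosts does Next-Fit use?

1

Next-Fit: [17] [61] [44] [60] [54,6] [10,10,10,20] → 6 hosts.
Total size 292 vCPU; any packing needs at least ⌈292/64⌉ = 5 hosts.
An optimal packing achieves that bound: [61] [60] [54,10] [44,20] [17,10,10,6] → 5 hosts.
Excess: 6 − 5 = 1.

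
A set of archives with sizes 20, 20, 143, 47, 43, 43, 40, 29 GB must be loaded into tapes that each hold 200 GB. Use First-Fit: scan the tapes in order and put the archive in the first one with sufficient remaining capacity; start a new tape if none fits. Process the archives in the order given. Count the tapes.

Put 20 GB in tape 1; 180 GB remain.
Put 20 GB in tape 1; 160 GB remain.
Put 143 GB in tape 1; 17 GB remain.
Put 47 GB in tape 2; 153 GB remain.
Put 43 GB in tape 2; 110 GB remain.
Put 43 GB in tape 2; 67 GB remain.
Put 40 GB in tape 2; 27 GB remain.
Put 29 GB in tape 3; 171 GB remain.

3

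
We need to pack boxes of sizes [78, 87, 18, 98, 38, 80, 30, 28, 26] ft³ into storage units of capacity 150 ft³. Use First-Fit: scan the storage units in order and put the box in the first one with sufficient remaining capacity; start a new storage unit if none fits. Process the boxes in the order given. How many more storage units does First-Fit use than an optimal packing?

0

First-Fit: [78,18,38] [87,30,28] [98,26] [80] → 4 storage units.
Total size 483 ft³; any packing needs at least ⌈483/150⌉ = 4 storage units.
So 4 is already optimal.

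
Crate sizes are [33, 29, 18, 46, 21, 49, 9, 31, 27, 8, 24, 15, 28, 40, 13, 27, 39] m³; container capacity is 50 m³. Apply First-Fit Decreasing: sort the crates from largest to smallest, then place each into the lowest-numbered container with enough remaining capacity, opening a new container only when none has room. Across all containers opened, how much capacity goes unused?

Sorted descending: 49, 46, 40, 39, 33, 31, 29, 28, 27, 27, 24, 21, 18, 15, 13, 9, 8.
49 m³ → container 1 (remaining 1 m³)
46 m³ → container 2 (remaining 4 m³)
40 m³ → container 3 (remaining 10 m³)
39 m³ → container 4 (remaining 11 m³)
33 m³ → container 5 (remaining 17 m³)
31 m³ → container 6 (remaining 19 m³)
29 m³ → container 7 (remaining 21 m³)
28 m³ → container 8 (remaining 22 m³)
27 m³ → container 9 (remaining 23 m³)
27 m³ → container 10 (remaining 23 m³)
24 m³ → container 11 (remaining 26 m³)
21 m³ → container 7 (remaining 0 m³)
18 m³ → container 6 (remaining 1 m³)
15 m³ → container 5 (remaining 2 m³)
13 m³ → container 8 (remaining 9 m³)
9 m³ → container 3 (remaining 1 m³)
8 m³ → container 4 (remaining 3 m³)
11 containers × 50 m³ = 550 m³; used 457 m³; unused 93 m³.

93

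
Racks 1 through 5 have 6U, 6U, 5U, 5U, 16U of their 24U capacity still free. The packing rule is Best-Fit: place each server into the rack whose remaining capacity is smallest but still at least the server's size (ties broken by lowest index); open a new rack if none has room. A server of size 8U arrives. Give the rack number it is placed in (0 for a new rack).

Racks with room: rack 5 (16U).
Tightest fit is rack 5 with 16U free.

5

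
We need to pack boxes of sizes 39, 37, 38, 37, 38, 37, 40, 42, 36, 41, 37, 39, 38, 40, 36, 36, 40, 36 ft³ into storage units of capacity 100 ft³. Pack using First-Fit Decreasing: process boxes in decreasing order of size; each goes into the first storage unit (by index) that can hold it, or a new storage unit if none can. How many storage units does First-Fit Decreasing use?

9 storage units

Sorted descending: 42, 41, 40, 40, 40, 39, 39, 38, 38, 38, 37, 37, 37, 37, 36, 36, 36, 36.
storage unit 1: place 42 ft³, 58 ft³ left
storage unit 1: place 41 ft³, 17 ft³ left
storage unit 2: place 40 ft³, 60 ft³ left
storage unit 2: place 40 ft³, 20 ft³ left
storage unit 3: place 40 ft³, 60 ft³ left
storage unit 3: place 39 ft³, 21 ft³ left
storage unit 4: place 39 ft³, 61 ft³ left
storage unit 4: place 38 ft³, 23 ft³ left
storage unit 5: place 38 ft³, 62 ft³ left
storage unit 5: place 38 ft³, 24 ft³ left
storage unit 6: place 37 ft³, 63 ft³ left
storage unit 6: place 37 ft³, 26 ft³ left
storage unit 7: place 37 ft³, 63 ft³ left
storage unit 7: place 37 ft³, 26 ft³ left
storage unit 8: place 36 ft³, 64 ft³ left
storage unit 8: place 36 ft³, 28 ft³ left
storage unit 9: place 36 ft³, 64 ft³ left
storage unit 9: place 36 ft³, 28 ft³ left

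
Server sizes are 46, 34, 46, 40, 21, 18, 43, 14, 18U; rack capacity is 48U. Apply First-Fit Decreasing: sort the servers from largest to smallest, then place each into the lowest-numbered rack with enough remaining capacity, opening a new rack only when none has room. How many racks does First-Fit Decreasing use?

Sorted descending: 46, 46, 43, 40, 34, 21, 18, 18, 14.
46U → rack 1 (remaining 2U)
46U → rack 2 (remaining 2U)
43U → rack 3 (remaining 5U)
40U → rack 4 (remaining 8U)
34U → rack 5 (remaining 14U)
21U → rack 6 (remaining 27U)
18U → rack 6 (remaining 9U)
18U → rack 7 (remaining 30U)
14U → rack 5 (remaining 0U)

7 racks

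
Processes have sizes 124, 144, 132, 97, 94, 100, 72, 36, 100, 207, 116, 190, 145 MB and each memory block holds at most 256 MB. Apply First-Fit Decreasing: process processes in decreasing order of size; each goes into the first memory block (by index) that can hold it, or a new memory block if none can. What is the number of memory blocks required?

Sorted descending: 207, 190, 145, 144, 132, 124, 116, 100, 100, 97, 94, 72, 36.
207 MB → memory block 1 (remaining 49 MB)
190 MB → memory block 2 (remaining 66 MB)
145 MB → memory block 3 (remaining 111 MB)
144 MB → memory block 4 (remaining 112 MB)
132 MB → memory block 5 (remaining 124 MB)
124 MB → memory block 5 (remaining 0 MB)
116 MB → memory block 6 (remaining 140 MB)
100 MB → memory block 3 (remaining 11 MB)
100 MB → memory block 4 (remaining 12 MB)
97 MB → memory block 6 (remaining 43 MB)
94 MB → memory block 7 (remaining 162 MB)
72 MB → memory block 7 (remaining 90 MB)
36 MB → memory block 1 (remaining 13 MB)

7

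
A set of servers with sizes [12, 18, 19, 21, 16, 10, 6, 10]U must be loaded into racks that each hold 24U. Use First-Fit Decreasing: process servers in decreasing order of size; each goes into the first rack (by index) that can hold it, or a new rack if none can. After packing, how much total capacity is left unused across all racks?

Sorted descending: 21, 19, 18, 16, 12, 10, 10, 6.
Put 21U in rack 1; 3U remain.
Put 19U in rack 2; 5U remain.
Put 18U in rack 3; 6U remain.
Put 16U in rack 4; 8U remain.
Put 12U in rack 5; 12U remain.
Put 10U in rack 5; 2U remain.
Put 10U in rack 6; 14U remain.
Put 6U in rack 3; 0U remain.
6 racks × 24U = 144U; used 112U; unused 32U.

32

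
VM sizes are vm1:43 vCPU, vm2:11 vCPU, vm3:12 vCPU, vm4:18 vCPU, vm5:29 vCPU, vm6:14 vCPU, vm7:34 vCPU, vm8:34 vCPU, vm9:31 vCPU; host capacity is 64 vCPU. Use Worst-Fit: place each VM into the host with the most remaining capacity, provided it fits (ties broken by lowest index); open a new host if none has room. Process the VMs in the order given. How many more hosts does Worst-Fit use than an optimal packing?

1

Worst-Fit: [43,11] [12,18,29] [14,34] [34] [31] → 5 hosts.
Total size 226 vCPU; any packing needs at least ⌈226/64⌉ = 4 hosts.
An optimal packing achieves that bound: [43,18] [34,29] [34,14,12] [31,11] → 4 hosts.
Excess: 5 − 4 = 1.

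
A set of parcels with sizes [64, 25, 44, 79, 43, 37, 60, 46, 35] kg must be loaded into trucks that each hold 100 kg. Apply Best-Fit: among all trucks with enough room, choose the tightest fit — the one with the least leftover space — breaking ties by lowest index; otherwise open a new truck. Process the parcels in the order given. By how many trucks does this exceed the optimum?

Best-Fit: [64,25] [44,43] [79] [37,60] [46,35] → 5 trucks.
Total size 433 kg; any packing needs at least ⌈433/100⌉ = 5 trucks.
So 5 is already optimal.

0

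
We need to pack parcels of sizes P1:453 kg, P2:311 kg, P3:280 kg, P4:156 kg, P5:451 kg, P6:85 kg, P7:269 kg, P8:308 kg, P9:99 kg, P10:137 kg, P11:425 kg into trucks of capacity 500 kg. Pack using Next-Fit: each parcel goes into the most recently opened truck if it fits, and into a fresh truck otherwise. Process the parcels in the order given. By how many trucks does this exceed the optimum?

1

Next-Fit: [453] [311] [280,156] [451] [85,269] [308,99] [137] [425] → 8 trucks.
7 parcels exceed 250 kg (half the capacity), and no two of those can share a truck, so at least 7 trucks are needed.
An optimal packing achieves that bound: [453] [451] [425] [311,156] [308,137] [280,99,85] [269] → 7 trucks.
Excess: 8 − 7 = 1.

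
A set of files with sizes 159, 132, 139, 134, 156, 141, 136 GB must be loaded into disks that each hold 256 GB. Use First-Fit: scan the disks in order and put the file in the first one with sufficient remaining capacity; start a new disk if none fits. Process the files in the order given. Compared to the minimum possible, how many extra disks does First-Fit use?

0

First-Fit: [159] [132] [139] [134] [156] [141] [136] → 7 disks.
7 files exceed 128 GB (half the capacity), and no two of those can share a disk, so at least 7 disks are needed.
So 7 is already optimal.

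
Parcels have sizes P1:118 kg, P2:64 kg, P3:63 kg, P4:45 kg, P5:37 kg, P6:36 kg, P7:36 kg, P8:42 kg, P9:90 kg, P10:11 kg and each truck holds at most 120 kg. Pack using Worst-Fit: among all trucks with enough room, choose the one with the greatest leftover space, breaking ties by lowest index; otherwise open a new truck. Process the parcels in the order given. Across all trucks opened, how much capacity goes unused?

P1 (118 kg) → truck 1 (remaining 2 kg)
P2 (64 kg) → truck 2 (remaining 56 kg)
P3 (63 kg) → truck 3 (remaining 57 kg)
P4 (45 kg) → truck 3 (remaining 12 kg)
P5 (37 kg) → truck 2 (remaining 19 kg)
P6 (36 kg) → truck 4 (remaining 84 kg)
P7 (36 kg) → truck 4 (remaining 48 kg)
P8 (42 kg) → truck 4 (remaining 6 kg)
P9 (90 kg) → truck 5 (remaining 30 kg)
P10 (11 kg) → truck 5 (remaining 19 kg)
5 trucks × 120 kg = 600 kg; used 542 kg; unused 58 kg.

58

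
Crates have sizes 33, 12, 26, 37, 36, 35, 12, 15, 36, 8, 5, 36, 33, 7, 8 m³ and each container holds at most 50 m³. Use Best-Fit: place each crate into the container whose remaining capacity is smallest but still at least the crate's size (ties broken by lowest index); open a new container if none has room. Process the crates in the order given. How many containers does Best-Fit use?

8

33 m³ → container 1 (remaining 17 m³)
12 m³ → container 1 (remaining 5 m³)
26 m³ → container 2 (remaining 24 m³)
37 m³ → container 3 (remaining 13 m³)
36 m³ → container 4 (remaining 14 m³)
35 m³ → container 5 (remaining 15 m³)
12 m³ → container 3 (remaining 1 m³)
15 m³ → container 5 (remaining 0 m³)
36 m³ → container 6 (remaining 14 m³)
8 m³ → container 4 (remaining 6 m³)
5 m³ → container 1 (remaining 0 m³)
36 m³ → container 7 (remaining 14 m³)
33 m³ → container 8 (remaining 17 m³)
7 m³ → container 6 (remaining 7 m³)
8 m³ → container 7 (remaining 6 m³)
Final containers: [33,12,5] [26] [37,12] [36,8] [35,15] [36,7] [36,8] [33].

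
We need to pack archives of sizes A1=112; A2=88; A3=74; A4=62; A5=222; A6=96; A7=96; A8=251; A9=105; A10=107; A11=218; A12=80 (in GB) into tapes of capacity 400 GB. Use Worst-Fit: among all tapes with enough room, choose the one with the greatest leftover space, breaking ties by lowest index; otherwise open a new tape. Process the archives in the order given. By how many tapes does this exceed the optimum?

Worst-Fit: [112,88,74,62] [222,96] [96,251] [105,107,80] [218] → 5 tapes.
Total size 1511 GB; any packing needs at least ⌈1511/400⌉ = 4 tapes.
An optimal packing achieves that bound: [251,112] [222,107,62] [218,105,74] [96,96,88,80] → 4 tapes.
Excess: 5 − 4 = 1.

1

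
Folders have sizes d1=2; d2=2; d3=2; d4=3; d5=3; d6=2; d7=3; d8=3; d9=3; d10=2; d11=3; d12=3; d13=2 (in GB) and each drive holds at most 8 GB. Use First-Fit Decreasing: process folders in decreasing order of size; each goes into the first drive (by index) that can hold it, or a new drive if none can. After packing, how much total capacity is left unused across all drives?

Sorted descending: 3, 3, 3, 3, 3, 3, 3, 2, 2, 2, 2, 2, 2.
drive 1: place 3 GB, 5 GB left
drive 1: place 3 GB, 2 GB left
drive 2: place 3 GB, 5 GB left
drive 2: place 3 GB, 2 GB left
drive 3: place 3 GB, 5 GB left
drive 3: place 3 GB, 2 GB left
drive 4: place 3 GB, 5 GB left
drive 1: place 2 GB, 0 GB left
drive 2: place 2 GB, 0 GB left
drive 3: place 2 GB, 0 GB left
drive 4: place 2 GB, 3 GB left
drive 4: place 2 GB, 1 GB left
drive 5: place 2 GB, 6 GB left
5 drives × 8 GB = 40 GB; used 33 GB; unused 7 GB.

7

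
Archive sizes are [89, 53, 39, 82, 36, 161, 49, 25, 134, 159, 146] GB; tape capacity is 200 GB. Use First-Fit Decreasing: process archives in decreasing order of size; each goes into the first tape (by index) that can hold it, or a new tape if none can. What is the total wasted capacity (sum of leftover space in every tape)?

27

Sorted descending: 161, 159, 146, 134, 89, 82, 53, 49, 39, 36, 25.
Put 161 GB in tape 1; 39 GB remain.
Put 159 GB in tape 2; 41 GB remain.
Put 146 GB in tape 3; 54 GB remain.
Put 134 GB in tape 4; 66 GB remain.
Put 89 GB in tape 5; 111 GB remain.
Put 82 GB in tape 5; 29 GB remain.
Put 53 GB in tape 3; 1 GB remain.
Put 49 GB in tape 4; 17 GB remain.
Put 39 GB in tape 1; 0 GB remain.
Put 36 GB in tape 2; 5 GB remain.
Put 25 GB in tape 5; 4 GB remain.
5 tapes × 200 GB = 1000 GB; used 973 GB; unused 27 GB.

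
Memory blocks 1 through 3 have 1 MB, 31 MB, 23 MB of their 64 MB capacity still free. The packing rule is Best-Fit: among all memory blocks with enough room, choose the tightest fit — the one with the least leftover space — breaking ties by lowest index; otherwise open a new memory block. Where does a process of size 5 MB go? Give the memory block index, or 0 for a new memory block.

Memory blocks with room: memory block 2 (31 MB), memory block 3 (23 MB).
Tightest fit is memory block 3 with 23 MB free.

3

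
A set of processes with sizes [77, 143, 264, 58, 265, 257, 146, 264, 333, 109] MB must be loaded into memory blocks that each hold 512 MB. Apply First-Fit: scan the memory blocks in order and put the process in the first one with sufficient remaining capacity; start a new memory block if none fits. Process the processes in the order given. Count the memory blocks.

5

memory block 1: place 77 MB, 435 MB left
memory block 1: place 143 MB, 292 MB left
memory block 1: place 264 MB, 28 MB left
memory block 2: place 58 MB, 454 MB left
memory block 2: place 265 MB, 189 MB left
memory block 3: place 257 MB, 255 MB left
memory block 2: place 146 MB, 43 MB left
memory block 4: place 264 MB, 248 MB left
memory block 5: place 333 MB, 179 MB left
memory block 3: place 109 MB, 146 MB left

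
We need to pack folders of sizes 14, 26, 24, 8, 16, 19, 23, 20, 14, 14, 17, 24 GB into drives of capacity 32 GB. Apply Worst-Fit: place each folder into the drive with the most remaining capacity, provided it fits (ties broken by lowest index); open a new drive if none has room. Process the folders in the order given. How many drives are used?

drive 1: place 14 GB, 18 GB left
drive 2: place 26 GB, 6 GB left
drive 3: place 24 GB, 8 GB left
drive 1: place 8 GB, 10 GB left
drive 4: place 16 GB, 16 GB left
drive 5: place 19 GB, 13 GB left
drive 6: place 23 GB, 9 GB left
drive 7: place 20 GB, 12 GB left
drive 4: place 14 GB, 2 GB left
drive 8: place 14 GB, 18 GB left
drive 8: place 17 GB, 1 GB left
drive 9: place 24 GB, 8 GB left

9 drives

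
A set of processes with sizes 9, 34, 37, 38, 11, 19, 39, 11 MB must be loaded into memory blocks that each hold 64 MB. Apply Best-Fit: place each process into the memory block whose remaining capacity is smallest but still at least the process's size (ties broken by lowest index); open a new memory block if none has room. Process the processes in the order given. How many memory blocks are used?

4

memory block 1: place 9 MB, 55 MB left
memory block 1: place 34 MB, 21 MB left
memory block 2: place 37 MB, 27 MB left
memory block 3: place 38 MB, 26 MB left
memory block 1: place 11 MB, 10 MB left
memory block 3: place 19 MB, 7 MB left
memory block 4: place 39 MB, 25 MB left
memory block 4: place 11 MB, 14 MB left
Final memory blocks: [9,34,11] [37] [38,19] [39,11].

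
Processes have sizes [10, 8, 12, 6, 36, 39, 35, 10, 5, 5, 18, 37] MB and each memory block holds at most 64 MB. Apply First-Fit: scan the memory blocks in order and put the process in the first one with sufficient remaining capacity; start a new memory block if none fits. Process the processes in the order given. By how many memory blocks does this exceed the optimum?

First-Fit: [10,8,12,6,10,5,5] [36,18] [39] [35] [37] → 5 memory blocks.
Total size 221 MB; any packing needs at least ⌈221/64⌉ = 4 memory blocks.
An optimal packing achieves that bound: [39,18,6] [37,12,10,5] [36,10,8,5] [35] → 4 memory blocks.
Excess: 5 − 4 = 1.

1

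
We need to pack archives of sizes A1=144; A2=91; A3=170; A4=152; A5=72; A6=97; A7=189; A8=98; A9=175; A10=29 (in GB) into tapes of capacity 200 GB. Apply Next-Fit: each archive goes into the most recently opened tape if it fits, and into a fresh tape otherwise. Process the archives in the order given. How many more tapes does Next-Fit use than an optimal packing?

2

Next-Fit: [144] [91] [170] [152] [72,97] [189] [98] [175] [29] → 9 tapes.
Total size 1217 GB; any packing needs at least ⌈1217/200⌉ = 7 tapes.
An optimal packing achieves that bound: [189] [175] [170,29] [152] [144] [98,97] [91,72] → 7 tapes.
Excess: 9 − 7 = 2.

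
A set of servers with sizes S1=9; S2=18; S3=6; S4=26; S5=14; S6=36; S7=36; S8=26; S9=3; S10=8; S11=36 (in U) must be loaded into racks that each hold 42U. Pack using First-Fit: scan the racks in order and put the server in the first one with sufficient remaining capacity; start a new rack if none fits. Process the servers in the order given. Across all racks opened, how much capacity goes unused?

34

Put S1 (9U) in rack 1; 33U remain.
Put S2 (18U) in rack 1; 15U remain.
Put S3 (6U) in rack 1; 9U remain.
Put S4 (26U) in rack 2; 16U remain.
Put S5 (14U) in rack 2; 2U remain.
Put S6 (36U) in rack 3; 6U remain.
Put S7 (36U) in rack 4; 6U remain.
Put S8 (26U) in rack 5; 16U remain.
Put S9 (3U) in rack 1; 6U remain.
Put S10 (8U) in rack 5; 8U remain.
Put S11 (36U) in rack 6; 6U remain.
6 racks × 42U = 252U; used 218U; unused 34U.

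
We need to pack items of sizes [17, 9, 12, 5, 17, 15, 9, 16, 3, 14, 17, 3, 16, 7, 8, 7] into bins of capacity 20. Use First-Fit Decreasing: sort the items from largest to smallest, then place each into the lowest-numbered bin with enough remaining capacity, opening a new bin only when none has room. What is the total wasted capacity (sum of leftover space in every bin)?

25

Sorted descending: 17, 17, 17, 16, 16, 15, 14, 12, 9, 9, 8, 7, 7, 5, 3, 3.
17 → bin 1 (remaining 3)
17 → bin 2 (remaining 3)
17 → bin 3 (remaining 3)
16 → bin 4 (remaining 4)
16 → bin 5 (remaining 4)
15 → bin 6 (remaining 5)
14 → bin 7 (remaining 6)
12 → bin 8 (remaining 8)
9 → bin 9 (remaining 11)
9 → bin 9 (remaining 2)
8 → bin 8 (remaining 0)
7 → bin 10 (remaining 13)
7 → bin 10 (remaining 6)
5 → bin 6 (remaining 0)
3 → bin 1 (remaining 0)
3 → bin 2 (remaining 0)
10 bins × 20 = 200; used 175; unused 25.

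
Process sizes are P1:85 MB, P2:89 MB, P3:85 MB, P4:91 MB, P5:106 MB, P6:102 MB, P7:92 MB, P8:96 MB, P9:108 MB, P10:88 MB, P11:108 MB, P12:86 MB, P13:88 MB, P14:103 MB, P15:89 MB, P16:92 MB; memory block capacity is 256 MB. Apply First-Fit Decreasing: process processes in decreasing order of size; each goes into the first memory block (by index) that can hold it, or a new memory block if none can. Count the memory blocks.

Sorted descending: 108, 108, 106, 103, 102, 96, 92, 92, 91, 89, 89, 88, 88, 86, 85, 85.
108 MB → memory block 1 (remaining 148 MB)
108 MB → memory block 1 (remaining 40 MB)
106 MB → memory block 2 (remaining 150 MB)
103 MB → memory block 2 (remaining 47 MB)
102 MB → memory block 3 (remaining 154 MB)
96 MB → memory block 3 (remaining 58 MB)
92 MB → memory block 4 (remaining 164 MB)
92 MB → memory block 4 (remaining 72 MB)
91 MB → memory block 5 (remaining 165 MB)
89 MB → memory block 5 (remaining 76 MB)
89 MB → memory block 6 (remaining 167 MB)
88 MB → memory block 6 (remaining 79 MB)
88 MB → memory block 7 (remaining 168 MB)
86 MB → memory block 7 (remaining 82 MB)
85 MB → memory block 8 (remaining 171 MB)
85 MB → memory block 8 (remaining 86 MB)

8 memory blocks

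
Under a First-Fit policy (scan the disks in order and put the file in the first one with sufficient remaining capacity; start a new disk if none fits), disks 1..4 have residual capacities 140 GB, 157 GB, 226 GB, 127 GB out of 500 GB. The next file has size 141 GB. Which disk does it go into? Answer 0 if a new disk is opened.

Disks with room: disk 2 (157 GB), disk 3 (226 GB).
The first with room is disk 2.

2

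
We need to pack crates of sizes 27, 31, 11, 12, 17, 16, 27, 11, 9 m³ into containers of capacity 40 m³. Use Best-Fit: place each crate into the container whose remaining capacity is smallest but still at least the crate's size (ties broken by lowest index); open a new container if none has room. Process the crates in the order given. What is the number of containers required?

5

27 m³ → container 1 (remaining 13 m³)
31 m³ → container 2 (remaining 9 m³)
11 m³ → container 1 (remaining 2 m³)
12 m³ → container 3 (remaining 28 m³)
17 m³ → container 3 (remaining 11 m³)
16 m³ → container 4 (remaining 24 m³)
27 m³ → container 5 (remaining 13 m³)
11 m³ → container 3 (remaining 0 m³)
9 m³ → container 2 (remaining 0 m³)
Final containers: [27,11] [31,9] [12,17,11] [16] [27].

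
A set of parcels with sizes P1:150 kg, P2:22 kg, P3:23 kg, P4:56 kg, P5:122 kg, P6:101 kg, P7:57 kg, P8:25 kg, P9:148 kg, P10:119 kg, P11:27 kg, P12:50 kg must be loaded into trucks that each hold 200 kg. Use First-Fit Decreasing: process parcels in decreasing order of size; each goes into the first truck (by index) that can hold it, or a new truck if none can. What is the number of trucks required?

5

Sorted descending: 150, 148, 122, 119, 101, 57, 56, 50, 27, 25, 23, 22.
Put 150 kg in truck 1; 50 kg remain.
Put 148 kg in truck 2; 52 kg remain.
Put 122 kg in truck 3; 78 kg remain.
Put 119 kg in truck 4; 81 kg remain.
Put 101 kg in truck 5; 99 kg remain.
Put 57 kg in truck 3; 21 kg remain.
Put 56 kg in truck 4; 25 kg remain.
Put 50 kg in truck 1; 0 kg remain.
Put 27 kg in truck 2; 25 kg remain.
Put 25 kg in truck 2; 0 kg remain.
Put 23 kg in truck 4; 2 kg remain.
Put 22 kg in truck 5; 77 kg remain.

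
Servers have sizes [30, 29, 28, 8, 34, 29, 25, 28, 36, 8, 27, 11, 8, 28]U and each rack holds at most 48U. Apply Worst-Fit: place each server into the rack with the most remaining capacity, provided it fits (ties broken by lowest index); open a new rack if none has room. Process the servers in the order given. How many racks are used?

10

30U → rack 1 (remaining 18U)
29U → rack 2 (remaining 19U)
28U → rack 3 (remaining 20U)
8U → rack 3 (remaining 12U)
34U → rack 4 (remaining 14U)
29U → rack 5 (remaining 19U)
25U → rack 6 (remaining 23U)
28U → rack 7 (remaining 20U)
36U → rack 8 (remaining 12U)
8U → rack 6 (remaining 15U)
27U → rack 9 (remaining 21U)
11U → rack 9 (remaining 10U)
8U → rack 7 (remaining 12U)
28U → rack 10 (remaining 20U)
Final racks: [30] [29] [28,8] [34] [29] [25,8] [28,8] [36] [27,11] [28].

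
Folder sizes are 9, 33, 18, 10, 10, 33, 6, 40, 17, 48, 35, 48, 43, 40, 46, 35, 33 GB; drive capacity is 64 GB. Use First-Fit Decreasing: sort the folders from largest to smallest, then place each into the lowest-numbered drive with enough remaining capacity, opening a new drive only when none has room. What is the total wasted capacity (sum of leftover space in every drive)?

200

Sorted descending: 48, 48, 46, 43, 40, 40, 35, 35, 33, 33, 33, 18, 17, 10, 10, 9, 6.
Put 48 GB in drive 1; 16 GB remain.
Put 48 GB in drive 2; 16 GB remain.
Put 46 GB in drive 3; 18 GB remain.
Put 43 GB in drive 4; 21 GB remain.
Put 40 GB in drive 5; 24 GB remain.
Put 40 GB in drive 6; 24 GB remain.
Put 35 GB in drive 7; 29 GB remain.
Put 35 GB in drive 8; 29 GB remain.
Put 33 GB in drive 9; 31 GB remain.
Put 33 GB in drive 10; 31 GB remain.
Put 33 GB in drive 11; 31 GB remain.
Put 18 GB in drive 3; 0 GB remain.
Put 17 GB in drive 4; 4 GB remain.
Put 10 GB in drive 1; 6 GB remain.
Put 10 GB in drive 2; 6 GB remain.
Put 9 GB in drive 5; 15 GB remain.
Put 6 GB in drive 1; 0 GB remain.
11 drives × 64 GB = 704 GB; used 504 GB; unused 200 GB.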